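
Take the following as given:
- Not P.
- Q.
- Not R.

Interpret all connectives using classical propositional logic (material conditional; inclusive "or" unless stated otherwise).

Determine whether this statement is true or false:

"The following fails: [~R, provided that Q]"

Parsed as not (Q -> not R)

not R = not False = True
Q -> not R = True -> True = True
not (Q -> not R) = not True = False

False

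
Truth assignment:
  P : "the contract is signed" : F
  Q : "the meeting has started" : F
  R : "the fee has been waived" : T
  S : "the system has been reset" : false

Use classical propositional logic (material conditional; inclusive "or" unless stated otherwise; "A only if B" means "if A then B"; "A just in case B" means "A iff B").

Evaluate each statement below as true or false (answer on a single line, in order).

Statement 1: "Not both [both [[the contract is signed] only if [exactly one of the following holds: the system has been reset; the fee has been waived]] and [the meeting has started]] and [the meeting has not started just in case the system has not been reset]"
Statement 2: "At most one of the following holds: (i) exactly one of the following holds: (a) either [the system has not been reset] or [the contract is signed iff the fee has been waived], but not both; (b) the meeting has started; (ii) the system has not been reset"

Statement 1 true; Statement 2 false

Statement 1: Formalization: ((P -> (S xor R)) and Q) nand (not Q iff not S)

S xor R = False xor True = True
P -> (S xor R) = False -> True = True
(P -> (S xor R)) and Q = True and False = False
not Q = not False = True
not S = not False = True
not Q iff not S = True iff True = True
((P -> (S xor R)) and Q) nand (not Q iff not S) = False nand True = True
So Statement 1 is true.

Statement 2: Parsed as ((not S xor (P iff R)) xor Q) nand not S

not S = not False = True
P iff R = False iff True = False
not S xor (P iff R) = True xor False = True
(not S xor (P iff R)) xor Q = True xor False = True
not S = not False = True
((not S xor (P iff R)) xor Q) nand not S = True nand True = False
Hence Statement 2 is false.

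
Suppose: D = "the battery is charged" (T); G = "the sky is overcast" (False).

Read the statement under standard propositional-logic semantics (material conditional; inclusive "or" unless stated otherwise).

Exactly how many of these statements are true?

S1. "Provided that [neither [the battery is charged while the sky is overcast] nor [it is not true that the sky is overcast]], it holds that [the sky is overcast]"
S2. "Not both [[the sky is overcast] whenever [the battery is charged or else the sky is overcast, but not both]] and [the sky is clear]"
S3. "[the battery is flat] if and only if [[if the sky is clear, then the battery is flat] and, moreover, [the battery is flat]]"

S1: Formalization: ((D ∧ G) ↓ ¬G) → G

D ∧ G = T ∧ F = F
¬G = ¬F = T
(D ∧ G) ↓ ¬G = F ↓ T = F
((D ∧ G) ↓ ¬G) → G = F → F = T
Thus S1 is true.

S2: In symbols: ((D ⊕ G) → G) ↑ ¬G

D ⊕ G = T ⊕ F = T
(D ⊕ G) → G = T → F = F
¬G = ¬F = T
((D ⊕ G) → G) ↑ ¬G = F ↑ T = T
So S2 is true.

S3: This is ¬D ↔ ((¬G → ¬D) ∧ ¬D).

¬D = ¬T = F
¬G = ¬F = T
¬D = ¬T = F
¬G → ¬D = T → F = F
¬D = ¬T = F
(¬G → ¬D) ∧ ¬D = F ∧ F = F
¬D ↔ ((¬G → ¬D) ∧ ¬D) = F ↔ F = T
Thus S3 is true.

Count: 3.

3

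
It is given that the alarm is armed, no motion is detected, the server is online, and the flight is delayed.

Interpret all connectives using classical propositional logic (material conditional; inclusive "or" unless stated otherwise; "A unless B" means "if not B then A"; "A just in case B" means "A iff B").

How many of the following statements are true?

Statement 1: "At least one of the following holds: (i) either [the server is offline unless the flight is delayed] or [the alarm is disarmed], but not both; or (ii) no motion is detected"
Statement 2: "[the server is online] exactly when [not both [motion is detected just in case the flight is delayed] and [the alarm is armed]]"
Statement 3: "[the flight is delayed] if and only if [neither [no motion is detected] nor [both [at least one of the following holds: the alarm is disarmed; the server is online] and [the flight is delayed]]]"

Let R = "the server is online" (T), S = "the flight is delayed" (T), P = "the alarm is armed" (T), Q = "motion is detected" (F).

Statement 1: In symbols: ((~R | S) xor ~P) | ~Q

~R = ~T = F
~R | S = F | T = T
~P = ~T = F
(~R | S) xor ~P = T xor F = T
~Q = ~F = T
((~R | S) xor ~P) | ~Q = T | T = T
Thus Statement 1 is true.

Statement 2: This is R <-> ((Q <-> S) nand P).

Q <-> S = F <-> T = F
(Q <-> S) nand P = F nand T = T
R <-> ((Q <-> S) nand P) = T <-> T = T
Thus Statement 2 is true.

Statement 3: Parsed as S <-> (~Q nor ((~P | R) & S))

~Q = ~F = T
~P = ~T = F
~P | R = F | T = T
(~P | R) & S = T & T = T
~Q nor ((~P | R) & S) = T nor T = F
S <-> (~Q nor ((~P | R) & S)) = T <-> F = F
Thus Statement 3 is false.

2 of the 3 statements are true.

2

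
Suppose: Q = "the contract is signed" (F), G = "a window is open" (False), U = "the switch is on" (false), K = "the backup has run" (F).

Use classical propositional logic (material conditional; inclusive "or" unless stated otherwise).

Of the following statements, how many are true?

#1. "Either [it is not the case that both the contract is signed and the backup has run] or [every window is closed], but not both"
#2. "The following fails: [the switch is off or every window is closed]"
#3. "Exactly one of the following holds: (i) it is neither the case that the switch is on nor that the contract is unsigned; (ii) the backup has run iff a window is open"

#1: Parsed as (Q nand K) xor not G

Q nand K = False nand False = True
not G = not False = True
(Q nand K) xor not G = True xor True = False
Hence #1 is false.

#2: Formalization: not (not U or not G)

not U = not False = True
not G = not False = True
not U or not G = True or True = True
not (not U or not G) = not True = False
So #2 is false.

#3: Formalization: (U nor not Q) xor (K iff G)

not Q = not False = True
U nor not Q = False nor True = False
K iff G = False iff False = True
(U nor not Q) xor (K iff G) = False xor True = True
Thus #3 is true.

1 of the 3 statements is true (#3).

1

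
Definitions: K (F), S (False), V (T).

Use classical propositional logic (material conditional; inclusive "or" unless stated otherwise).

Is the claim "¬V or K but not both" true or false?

This is ¬V ⊕ K.

¬V = ¬T = F
¬V ⊕ K = F ⊕ F = F

False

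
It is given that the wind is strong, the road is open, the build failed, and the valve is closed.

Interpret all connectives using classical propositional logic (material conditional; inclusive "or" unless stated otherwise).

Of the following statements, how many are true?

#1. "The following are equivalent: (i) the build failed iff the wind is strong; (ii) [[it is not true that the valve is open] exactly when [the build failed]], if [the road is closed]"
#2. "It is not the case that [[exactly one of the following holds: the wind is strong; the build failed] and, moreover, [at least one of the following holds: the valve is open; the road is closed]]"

Let R = "the build passed" (False), P = "the wind is strong" (True), Q = "the road is closed" (False), S = "the valve is open" (False).

#1: Formalization: (not R iff P) iff (Q -> (not S iff not R))

not R = not False = True
not R iff P = True iff True = True
not S = not False = True
not R = not False = True
not S iff not R = True iff True = True
Q -> (not S iff not R) = False -> True = True
(not R iff P) iff (Q -> (not S iff not R)) = True iff True = True
Hence #1 is true.

#2: This is not ((P xor not R) and (S or Q)).

not R = not False = True
P xor not R = True xor True = False
S or Q = False or False = False
(P xor not R) and (S or Q) = False and False = False
not ((P xor not R) and (S or Q)) = not False = True
Hence #2 is true.

Count: 2.

2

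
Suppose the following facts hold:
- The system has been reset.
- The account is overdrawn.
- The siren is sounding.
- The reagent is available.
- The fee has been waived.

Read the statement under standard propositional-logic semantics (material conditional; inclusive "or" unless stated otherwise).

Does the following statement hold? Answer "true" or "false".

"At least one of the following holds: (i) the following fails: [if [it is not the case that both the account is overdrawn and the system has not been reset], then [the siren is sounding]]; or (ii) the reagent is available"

true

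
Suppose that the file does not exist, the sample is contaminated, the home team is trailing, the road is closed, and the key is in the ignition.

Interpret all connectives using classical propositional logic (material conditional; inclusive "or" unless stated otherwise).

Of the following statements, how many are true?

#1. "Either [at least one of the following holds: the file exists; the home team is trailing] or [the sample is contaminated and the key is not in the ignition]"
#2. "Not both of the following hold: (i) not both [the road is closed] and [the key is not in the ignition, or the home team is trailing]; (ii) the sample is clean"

Let P = "the file exists" (F), R = "the home team is leading" (F), Q = "the sample is contaminated" (T), U = "the key is in the ignition" (T), S = "the road is closed" (T).

#1: Formalization: (P ∨ ¬R) ∨ (Q ∧ ¬U)

¬R = ¬F = T
P ∨ ¬R = F ∨ T = T
¬U = ¬T = F
Q ∧ ¬U = T ∧ F = F
(P ∨ ¬R) ∨ (Q ∧ ¬U) = T ∨ F = T
Hence #1 is true.

#2: In symbols: (S ↑ (¬U ∨ ¬R)) ↑ ¬Q

¬U = ¬T = F
¬R = ¬F = T
¬U ∨ ¬R = F ∨ T = T
S ↑ (¬U ∨ ¬R) = T ↑ T = F
¬Q = ¬T = F
(S ↑ (¬U ∨ ¬R)) ↑ ¬Q = F ↑ F = T
So #2 is true.

2 of the 2 statements are true.

2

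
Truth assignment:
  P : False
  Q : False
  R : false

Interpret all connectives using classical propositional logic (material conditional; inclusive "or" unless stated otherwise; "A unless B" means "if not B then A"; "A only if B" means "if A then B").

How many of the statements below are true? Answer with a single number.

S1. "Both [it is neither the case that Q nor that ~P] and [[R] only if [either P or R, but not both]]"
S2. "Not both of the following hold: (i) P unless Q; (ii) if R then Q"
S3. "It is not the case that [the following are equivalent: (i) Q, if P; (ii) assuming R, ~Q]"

S1: Parsed as (Q nor not P) and (R -> (P xor R))

not P = not False = True
Q nor not P = False nor True = False
P xor R = False xor False = False
R -> (P xor R) = False -> False = True
(Q nor not P) and (R -> (P xor R)) = False and True = False
So S1 is false.

S2: Parsed as (P or Q) nand (R -> Q)

P or Q = False or False = False
R -> Q = False -> False = True
(P or Q) nand (R -> Q) = False nand True = True
Thus S2 is true.

S3: This is not ((P -> Q) iff (R -> not Q)).

P -> Q = False -> False = True
not Q = not False = True
R -> not Q = False -> True = True
(P -> Q) iff (R -> not Q) = True iff True = True
not ((P -> Q) iff (R -> not Q)) = not True = False
Hence S3 is false.

True statements: 1.

1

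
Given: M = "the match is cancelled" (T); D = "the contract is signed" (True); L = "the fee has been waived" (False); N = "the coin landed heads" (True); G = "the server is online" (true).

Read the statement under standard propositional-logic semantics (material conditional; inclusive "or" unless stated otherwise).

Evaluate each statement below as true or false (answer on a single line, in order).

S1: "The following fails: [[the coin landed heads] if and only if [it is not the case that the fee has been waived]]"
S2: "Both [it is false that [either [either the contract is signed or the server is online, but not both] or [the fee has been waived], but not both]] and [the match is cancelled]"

S1 false, S2 true

S1: Parsed as ¬(N ↔ ¬L)

¬L = ¬F = T
N ↔ ¬L = T ↔ T = T
¬(N ↔ ¬L) = ¬T = F
Thus S1 is false.

S2: This is ¬((D ⊕ G) ⊕ L) ∧ M.

D ⊕ G = T ⊕ T = F
(D ⊕ G) ⊕ L = F ⊕ F = F
¬((D ⊕ G) ⊕ L) = ¬F = T
¬((D ⊕ G) ⊕ L) ∧ M = T ∧ T = T
Thus S2 is true.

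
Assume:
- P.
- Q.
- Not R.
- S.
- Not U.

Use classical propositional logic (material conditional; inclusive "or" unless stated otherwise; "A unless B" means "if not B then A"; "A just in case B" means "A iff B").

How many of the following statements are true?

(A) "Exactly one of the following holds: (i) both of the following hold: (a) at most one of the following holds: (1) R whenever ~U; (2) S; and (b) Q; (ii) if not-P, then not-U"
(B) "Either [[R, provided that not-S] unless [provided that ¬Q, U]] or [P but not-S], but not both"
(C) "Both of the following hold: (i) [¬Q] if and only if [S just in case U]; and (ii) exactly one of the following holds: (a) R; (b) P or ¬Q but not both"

2

(A): In symbols: (((~U -> R) nand S) & Q) xor (~P -> ~U)

~U = ~F = T
~U -> R = T -> F = F
(~U -> R) nand S = F nand T = T
((~U -> R) nand S) & Q = T & T = T
~P = ~T = F
~U = ~F = T
~P -> ~U = F -> T = T
(((~U -> R) nand S) & Q) xor (~P -> ~U) = T xor T = F
Thus (A) is false.

(B): Parsed as ((~S -> R) | (~Q -> U)) xor (P & ~S)

~S = ~T = F
~S -> R = F -> F = T
~Q = ~T = F
~Q -> U = F -> F = T
(~S -> R) | (~Q -> U) = T | T = T
~S = ~T = F
P & ~S = T & F = F
((~S -> R) | (~Q -> U)) xor (P & ~S) = T xor F = T
Hence (B) is true.

(C): Parsed as (~Q <-> (S <-> U)) & (R xor (P xor ~Q))

~Q = ~T = F
S <-> U = T <-> F = F
~Q <-> (S <-> U) = F <-> F = T
~Q = ~T = F
P xor ~Q = T xor F = T
R xor (P xor ~Q) = F xor T = T
(~Q <-> (S <-> U)) & (R xor (P xor ~Q)) = T & T = T
Hence (C) is true.

True statements: 2 ((B), (C)).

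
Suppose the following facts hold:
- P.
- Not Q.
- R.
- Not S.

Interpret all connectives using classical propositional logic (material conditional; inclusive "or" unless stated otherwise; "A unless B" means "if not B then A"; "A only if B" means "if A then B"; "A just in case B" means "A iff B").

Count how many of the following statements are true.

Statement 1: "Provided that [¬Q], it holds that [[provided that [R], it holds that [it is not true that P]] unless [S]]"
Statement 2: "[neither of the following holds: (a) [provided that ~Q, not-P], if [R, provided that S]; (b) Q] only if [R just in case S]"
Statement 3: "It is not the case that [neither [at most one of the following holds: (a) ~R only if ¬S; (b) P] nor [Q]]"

0

Statement 1: In symbols: ¬Q → ((R → ¬P) ∨ S)

¬Q = ¬F = T
¬P = ¬T = F
R → ¬P = T → F = F
(R → ¬P) ∨ S = F ∨ F = F
¬Q → ((R → ¬P) ∨ S) = T → F = F
Thus Statement 1 is false.

Statement 2: In symbols: (((S → R) → (¬Q → ¬P)) ↓ Q) → (R ↔ S)

S → R = F → T = T
¬Q = ¬F = T
¬P = ¬T = F
¬Q → ¬P = T → F = F
(S → R) → (¬Q → ¬P) = T → F = F
((S → R) → (¬Q → ¬P)) ↓ Q = F ↓ F = T
R ↔ S = T ↔ F = F
(((S → R) → (¬Q → ¬P)) ↓ Q) → (R ↔ S) = T → F = F
Hence Statement 2 is false.

Statement 3: In symbols: ¬(((¬R → ¬S) ↑ P) ↓ Q)

¬R = ¬T = F
¬S = ¬F = T
¬R → ¬S = F → T = T
(¬R → ¬S) ↑ P = T ↑ T = F
((¬R → ¬S) ↑ P) ↓ Q = F ↓ F = T
¬(((¬R → ¬S) ↑ P) ↓ Q) = ¬T = F
Hence Statement 3 is false.

0 of the 3 statements are true (none).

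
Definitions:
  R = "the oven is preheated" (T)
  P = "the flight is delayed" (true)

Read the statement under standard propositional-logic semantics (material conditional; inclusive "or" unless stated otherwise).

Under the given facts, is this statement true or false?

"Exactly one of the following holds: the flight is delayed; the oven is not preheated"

true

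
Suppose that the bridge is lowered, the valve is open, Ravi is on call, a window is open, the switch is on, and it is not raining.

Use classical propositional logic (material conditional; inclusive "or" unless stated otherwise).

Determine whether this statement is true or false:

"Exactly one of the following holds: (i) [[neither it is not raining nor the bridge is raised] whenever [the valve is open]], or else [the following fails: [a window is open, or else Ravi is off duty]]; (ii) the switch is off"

Let Q = "the valve is open" (T), V = "it is raining" (F), P = "the bridge is raised" (F), S = "a window is open" (T), R = "Ravi is on call" (T), U = "the switch is on" (T).
In symbols: ((Q -> (~V nor P)) | ~(S | ~R)) xor ~U

~V = ~F = T
~V nor P = T nor F = F
Q -> (~V nor P) = T -> F = F
~R = ~T = F
S | ~R = T | F = T
~(S | ~R) = ~T = F
(Q -> (~V nor P)) | ~(S | ~R) = F | F = F
~U = ~T = F
((Q -> (~V nor P)) | ~(S | ~R)) xor ~U = F xor F = F

false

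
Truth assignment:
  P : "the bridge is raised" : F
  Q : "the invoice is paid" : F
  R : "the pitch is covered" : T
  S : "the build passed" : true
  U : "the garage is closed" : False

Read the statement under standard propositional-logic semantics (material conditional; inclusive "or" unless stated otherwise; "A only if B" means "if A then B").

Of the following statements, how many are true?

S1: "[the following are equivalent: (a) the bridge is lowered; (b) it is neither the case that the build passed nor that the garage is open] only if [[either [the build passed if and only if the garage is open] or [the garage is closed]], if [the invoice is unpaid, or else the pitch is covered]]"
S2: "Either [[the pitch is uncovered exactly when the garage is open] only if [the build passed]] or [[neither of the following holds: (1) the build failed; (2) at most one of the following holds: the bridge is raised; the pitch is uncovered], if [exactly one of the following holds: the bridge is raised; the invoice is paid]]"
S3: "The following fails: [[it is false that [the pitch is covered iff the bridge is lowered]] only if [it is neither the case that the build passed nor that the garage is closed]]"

2

S1: In symbols: (not P iff (S nor not U)) -> ((not Q or R) -> ((S iff not U) or U))

not P = not False = True
not U = not False = True
S nor not U = True nor True = False
not P iff (S nor not U) = True iff False = False
not Q = not False = True
not Q or R = True or True = True
not U = not False = True
S iff not U = True iff True = True
(S iff not U) or U = True or False = True
(not Q or R) -> ((S iff not U) or U) = True -> True = True
(not P iff (S nor not U)) -> ((not Q or R) -> ((S iff not U) or U)) = False -> True = True
Thus S1 is true.

S2: This is ((not R iff not U) -> S) or ((P xor Q) -> (not S nor (P nand not R))).

not R = not True = False
not U = not False = True
not R iff not U = False iff True = False
(not R iff not U) -> S = False -> True = True
P xor Q = False xor False = False
not S = not True = False
not R = not True = False
P nand not R = False nand False = True
not S nor (P nand not R) = False nor True = False
(P xor Q) -> (not S nor (P nand not R)) = False -> False = True
((not R iff not U) -> S) or ((P xor Q) -> (not S nor (P nand not R))) = True or True = True
Hence S2 is true.

S3: Formalization: not (not (R iff not P) -> (S nor U))

not P = not False = True
R iff not P = True iff True = True
not (R iff not P) = not True = False
S nor U = True nor False = False
not (R iff not P) -> (S nor U) = False -> False = True
not (not (R iff not P) -> (S nor U)) = not True = False
So S3 is false.

Count: 2.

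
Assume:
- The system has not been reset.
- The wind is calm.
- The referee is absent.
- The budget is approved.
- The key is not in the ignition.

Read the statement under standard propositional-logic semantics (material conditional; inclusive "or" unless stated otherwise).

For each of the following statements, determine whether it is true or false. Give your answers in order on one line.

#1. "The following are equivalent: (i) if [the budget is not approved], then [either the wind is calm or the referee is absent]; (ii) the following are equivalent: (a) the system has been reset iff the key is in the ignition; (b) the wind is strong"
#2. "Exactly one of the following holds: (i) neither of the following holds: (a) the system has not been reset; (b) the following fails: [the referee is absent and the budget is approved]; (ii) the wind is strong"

#1 false, #2 false

Let S = "the budget is approved" (True), Q = "the wind is strong" (False), R = "the referee is present" (False), P = "the system has been reset" (False), U = "the key is in the ignition" (False).

#1: This is (not S -> (not Q or not R)) iff ((P iff U) iff Q).

not S = not True = False
not Q = not False = True
not R = not False = True
not Q or not R = True or True = True
not S -> (not Q or not R) = False -> True = True
P iff U = False iff False = True
(P iff U) iff Q = True iff False = False
(not S -> (not Q or not R)) iff ((P iff U) iff Q) = True iff False = False
Hence #1 is false.

#2: In symbols: (not P nor not (not R and S)) xor Q

not P = not False = True
not R = not False = True
not R and S = True and True = True
not (not R and S) = not True = False
not P nor not (not R and S) = True nor False = False
(not P nor not (not R and S)) xor Q = False xor False = False
Thus #2 is false.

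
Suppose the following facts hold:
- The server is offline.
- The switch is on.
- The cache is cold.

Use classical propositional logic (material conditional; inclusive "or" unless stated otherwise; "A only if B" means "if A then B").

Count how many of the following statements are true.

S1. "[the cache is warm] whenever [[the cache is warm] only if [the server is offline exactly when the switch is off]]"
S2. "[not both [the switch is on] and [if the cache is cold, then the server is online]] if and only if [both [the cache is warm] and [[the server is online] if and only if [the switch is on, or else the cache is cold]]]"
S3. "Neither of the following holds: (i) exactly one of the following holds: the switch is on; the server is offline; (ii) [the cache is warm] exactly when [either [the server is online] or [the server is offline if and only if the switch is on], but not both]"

Let R = "the cache is warm" (F), P = "the server is online" (F), Q = "the switch is on" (T).

S1: Parsed as (R -> (~P <-> ~Q)) -> R

~P = ~F = T
~Q = ~T = F
~P <-> ~Q = T <-> F = F
R -> (~P <-> ~Q) = F -> F = T
(R -> (~P <-> ~Q)) -> R = T -> F = F
Thus S1 is false.

S2: Formalization: (Q nand (~R -> P)) <-> (R & (P <-> (Q | ~R)))

~R = ~F = T
~R -> P = T -> F = F
Q nand (~R -> P) = T nand F = T
~R = ~F = T
Q | ~R = T | T = T
P <-> (Q | ~R) = F <-> T = F
R & (P <-> (Q | ~R)) = F & F = F
(Q nand (~R -> P)) <-> (R & (P <-> (Q | ~R))) = T <-> F = F
Hence S2 is false.

S3: Parsed as (Q xor ~P) nor (R <-> (P xor (~P <-> Q)))

~P = ~F = T
Q xor ~P = T xor T = F
~P = ~F = T
~P <-> Q = T <-> T = T
P xor (~P <-> Q) = F xor T = T
R <-> (P xor (~P <-> Q)) = F <-> T = F
(Q xor ~P) nor (R <-> (P xor (~P <-> Q))) = F nor F = T
Thus S3 is true.

Count: 1.

1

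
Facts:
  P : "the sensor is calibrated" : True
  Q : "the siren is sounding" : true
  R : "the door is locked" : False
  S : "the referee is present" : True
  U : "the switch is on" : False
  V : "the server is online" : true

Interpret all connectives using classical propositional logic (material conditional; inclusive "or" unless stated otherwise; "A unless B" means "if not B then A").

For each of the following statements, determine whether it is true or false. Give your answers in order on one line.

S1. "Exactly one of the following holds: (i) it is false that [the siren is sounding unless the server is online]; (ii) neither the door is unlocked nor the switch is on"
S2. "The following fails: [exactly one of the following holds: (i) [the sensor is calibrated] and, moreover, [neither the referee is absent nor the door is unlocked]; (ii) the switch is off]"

S1 false, S2 false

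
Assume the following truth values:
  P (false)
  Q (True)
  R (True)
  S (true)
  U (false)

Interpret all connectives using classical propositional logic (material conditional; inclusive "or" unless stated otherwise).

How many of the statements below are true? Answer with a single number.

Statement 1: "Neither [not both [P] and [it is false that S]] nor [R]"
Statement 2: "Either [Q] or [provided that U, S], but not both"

0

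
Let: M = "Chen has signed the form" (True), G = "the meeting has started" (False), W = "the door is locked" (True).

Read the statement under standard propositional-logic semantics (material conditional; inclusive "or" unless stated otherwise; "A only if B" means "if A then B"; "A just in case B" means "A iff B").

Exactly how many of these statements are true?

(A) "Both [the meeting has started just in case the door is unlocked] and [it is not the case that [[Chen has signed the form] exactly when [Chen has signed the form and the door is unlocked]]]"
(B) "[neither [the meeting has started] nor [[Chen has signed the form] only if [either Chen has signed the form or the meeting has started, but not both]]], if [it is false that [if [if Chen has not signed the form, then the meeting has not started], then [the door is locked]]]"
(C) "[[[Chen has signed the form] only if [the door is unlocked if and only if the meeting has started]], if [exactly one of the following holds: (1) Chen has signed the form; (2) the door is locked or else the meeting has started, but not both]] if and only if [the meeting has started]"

(A): Parsed as (G iff not W) and not (M iff (M and not W))

not W = not True = False
G iff not W = False iff False = True
not W = not True = False
M and not W = True and False = False
M iff (M and not W) = True iff False = False
not (M iff (M and not W)) = not False = True
(G iff not W) and not (M iff (M and not W)) = True and True = True
Hence (A) is true.

(B): In symbols: not ((not M -> not G) -> W) -> (G nor (M -> (M xor G)))

not M = not True = False
not G = not False = True
not M -> not G = False -> True = True
(not M -> not G) -> W = True -> True = True
not ((not M -> not G) -> W) = not True = False
M xor G = True xor False = True
M -> (M xor G) = True -> True = True
G nor (M -> (M xor G)) = False nor True = False
not ((not M -> not G) -> W) -> (G nor (M -> (M xor G))) = False -> False = True
Thus (B) is true.

(C): This is ((M xor (W xor G)) -> (M -> (not W iff G))) iff G.

W xor G = True xor False = True
M xor (W xor G) = True xor True = False
not W = not True = False
not W iff G = False iff False = True
M -> (not W iff G) = True -> True = True
(M xor (W xor G)) -> (M -> (not W iff G)) = False -> True = True
((M xor (W xor G)) -> (M -> (not W iff G))) iff G = True iff False = False
Hence (C) is false.

True statements: 2.

2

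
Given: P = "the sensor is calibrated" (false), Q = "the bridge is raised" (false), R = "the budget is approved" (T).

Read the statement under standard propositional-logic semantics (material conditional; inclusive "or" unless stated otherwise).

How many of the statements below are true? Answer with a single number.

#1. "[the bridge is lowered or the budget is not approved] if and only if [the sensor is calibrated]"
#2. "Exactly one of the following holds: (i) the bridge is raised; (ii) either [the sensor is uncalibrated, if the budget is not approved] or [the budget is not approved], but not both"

1

#1: Parsed as (¬Q ∨ ¬R) ↔ P

¬Q = ¬F = T
¬R = ¬T = F
¬Q ∨ ¬R = T ∨ F = T
(¬Q ∨ ¬R) ↔ P = T ↔ F = F
Hence #1 is false.

#2: Parsed as Q ⊕ ((¬R → ¬P) ⊕ ¬R)

¬R = ¬T = F
¬P = ¬F = T
¬R → ¬P = F → T = T
¬R = ¬T = F
(¬R → ¬P) ⊕ ¬R = T ⊕ F = T
Q ⊕ ((¬R → ¬P) ⊕ ¬R) = F ⊕ T = T
Thus #2 is true.

1 of the 2 statements is true.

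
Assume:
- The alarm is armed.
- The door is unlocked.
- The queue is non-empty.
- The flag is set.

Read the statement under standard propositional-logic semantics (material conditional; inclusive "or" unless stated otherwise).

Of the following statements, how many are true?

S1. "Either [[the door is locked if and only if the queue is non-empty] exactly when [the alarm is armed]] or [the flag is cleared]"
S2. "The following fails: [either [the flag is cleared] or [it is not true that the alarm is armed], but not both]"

1

Let Q = "the door is locked" (F), R = "the queue is empty" (F), P = "the alarm is armed" (T), S = "the flag is set" (T).

S1: In symbols: ((Q ↔ ¬R) ↔ P) ∨ ¬S

¬R = ¬F = T
Q ↔ ¬R = F ↔ T = F
(Q ↔ ¬R) ↔ P = F ↔ T = F
¬S = ¬T = F
((Q ↔ ¬R) ↔ P) ∨ ¬S = F ∨ F = F
Thus S1 is false.

S2: This is ¬(¬S ⊕ ¬P).

¬S = ¬T = F
¬P = ¬T = F
¬S ⊕ ¬P = F ⊕ F = F
¬(¬S ⊕ ¬P) = ¬F = T
Hence S2 is true.

Count: 1.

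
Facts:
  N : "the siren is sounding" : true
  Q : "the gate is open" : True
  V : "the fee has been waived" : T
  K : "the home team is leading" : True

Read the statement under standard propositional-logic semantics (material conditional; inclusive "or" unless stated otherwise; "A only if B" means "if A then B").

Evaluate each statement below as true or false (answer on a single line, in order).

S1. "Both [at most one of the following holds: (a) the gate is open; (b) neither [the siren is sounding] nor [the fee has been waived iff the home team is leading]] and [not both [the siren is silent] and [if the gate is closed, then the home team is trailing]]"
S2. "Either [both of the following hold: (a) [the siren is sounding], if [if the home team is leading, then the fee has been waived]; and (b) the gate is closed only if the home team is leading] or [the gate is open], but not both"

S1: This is (Q ↑ (N ↓ (V ↔ K))) ∧ (¬N ↑ (¬Q → ¬K)).

V ↔ K = T ↔ T = T
N ↓ (V ↔ K) = T ↓ T = F
Q ↑ (N ↓ (V ↔ K)) = T ↑ F = T
¬N = ¬T = F
¬Q = ¬T = F
¬K = ¬T = F
¬Q → ¬K = F → F = T
¬N ↑ (¬Q → ¬K) = F ↑ T = T
(Q ↑ (N ↓ (V ↔ K))) ∧ (¬N ↑ (¬Q → ¬K)) = T ∧ T = T
Hence S1 is true.

S2: Formalization: (((K → V) → N) ∧ (¬Q → K)) ⊕ Q

K → V = T → T = T
(K → V) → N = T → T = T
¬Q = ¬T = F
¬Q → K = F → T = T
((K → V) → N) ∧ (¬Q → K) = T ∧ T = T
(((K → V) → N) ∧ (¬Q → K)) ⊕ Q = T ⊕ T = F
Hence S2 is false.

S1 True, S2 False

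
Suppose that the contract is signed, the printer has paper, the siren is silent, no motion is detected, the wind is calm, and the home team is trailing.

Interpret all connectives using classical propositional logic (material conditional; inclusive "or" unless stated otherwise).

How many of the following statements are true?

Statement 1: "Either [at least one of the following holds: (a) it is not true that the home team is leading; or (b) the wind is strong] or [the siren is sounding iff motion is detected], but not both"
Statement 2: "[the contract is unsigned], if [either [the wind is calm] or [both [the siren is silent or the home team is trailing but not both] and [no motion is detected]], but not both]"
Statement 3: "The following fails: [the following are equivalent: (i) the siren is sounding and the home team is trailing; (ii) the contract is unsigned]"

0

Let G = "the home team is leading" (False), M = "the wind is strong" (False), R = "the siren is sounding" (False), S = "motion is detected" (False), P = "the contract is signed" (True).

Statement 1: This is (not G or M) xor (R iff S).

not G = not False = True
not G or M = True or False = True
R iff S = False iff False = True
(not G or M) xor (R iff S) = True xor True = False
Hence Statement 1 is false.

Statement 2: Formalization: (not M xor ((not R xor not G) and not S)) -> not P

not M = not False = True
not R = not False = True
not G = not False = True
not R xor not G = True xor True = False
not S = not False = True
(not R xor not G) and not S = False and True = False
not M xor ((not R xor not G) and not S) = True xor False = True
not P = not True = False
(not M xor ((not R xor not G) and not S)) -> not P = True -> False = False
Thus Statement 2 is false.

Statement 3: This is not ((R and not G) iff not P).

not G = not False = True
R and not G = False and True = False
not P = not True = False
(R and not G) iff not P = False iff False = True
not ((R and not G) iff not P) = not True = False
Hence Statement 3 is false.

0 of the 3 statements are true (none).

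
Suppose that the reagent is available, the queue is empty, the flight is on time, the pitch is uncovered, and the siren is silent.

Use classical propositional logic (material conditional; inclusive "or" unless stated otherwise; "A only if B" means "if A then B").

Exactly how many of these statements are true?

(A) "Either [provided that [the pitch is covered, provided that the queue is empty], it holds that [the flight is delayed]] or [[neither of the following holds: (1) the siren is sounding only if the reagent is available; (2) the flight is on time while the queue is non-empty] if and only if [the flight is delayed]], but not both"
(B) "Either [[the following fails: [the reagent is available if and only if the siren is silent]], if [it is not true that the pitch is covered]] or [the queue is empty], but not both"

Let Q = "the queue is empty" (T), S = "the pitch is covered" (F), R = "the flight is delayed" (F), U = "the siren is sounding" (F), P = "the reagent is available" (T).

(A): This is ((Q → S) → R) ⊕ (((U → P) ↓ (¬R ∧ ¬Q)) ↔ R).

Q → S = T → F = F
(Q → S) → R = F → F = T
U → P = F → T = T
¬R = ¬F = T
¬Q = ¬T = F
¬R ∧ ¬Q = T ∧ F = F
(U → P) ↓ (¬R ∧ ¬Q) = T ↓ F = F
((U → P) ↓ (¬R ∧ ¬Q)) ↔ R = F ↔ F = T
((Q → S) → R) ⊕ (((U → P) ↓ (¬R ∧ ¬Q)) ↔ R) = T ⊕ T = F
Hence (A) is false.

(B): In symbols: (¬S → ¬(P ↔ ¬U)) ⊕ Q

¬S = ¬F = T
¬U = ¬F = T
P ↔ ¬U = T ↔ T = T
¬(P ↔ ¬U) = ¬T = F
¬S → ¬(P ↔ ¬U) = T → F = F
(¬S → ¬(P ↔ ¬U)) ⊕ Q = F ⊕ T = T
Thus (B) is true.

1 of the 2 statements is true.

1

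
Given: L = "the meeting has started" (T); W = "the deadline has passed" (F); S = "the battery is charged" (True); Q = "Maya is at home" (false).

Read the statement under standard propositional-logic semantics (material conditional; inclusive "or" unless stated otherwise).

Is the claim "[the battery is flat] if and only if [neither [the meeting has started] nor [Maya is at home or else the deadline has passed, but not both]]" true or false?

The statement is true.

Parsed as not S iff (L nor (Q xor W))

not S = not True = False
Q xor W = False xor False = False
L nor (Q xor W) = True nor False = False
not S iff (L nor (Q xor W)) = False iff False = True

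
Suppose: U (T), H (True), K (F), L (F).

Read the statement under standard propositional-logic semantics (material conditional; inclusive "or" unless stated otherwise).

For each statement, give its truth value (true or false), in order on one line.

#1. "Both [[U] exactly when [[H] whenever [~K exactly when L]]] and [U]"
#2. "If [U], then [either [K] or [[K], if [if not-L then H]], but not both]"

#1 T; #2 F

#1: In symbols: (U iff ((not K iff L) -> H)) and U

not K = not False = True
not K iff L = True iff False = False
(not K iff L) -> H = False -> True = True
U iff ((not K iff L) -> H) = True iff True = True
(U iff ((not K iff L) -> H)) and U = True and True = True
So #1 is true.

#2: This is U -> (K xor ((not L -> H) -> K)).

not L = not False = True
not L -> H = True -> True = True
(not L -> H) -> K = True -> False = False
K xor ((not L -> H) -> K) = False xor False = False
U -> (K xor ((not L -> H) -> K)) = True -> False = False
So #2 is false.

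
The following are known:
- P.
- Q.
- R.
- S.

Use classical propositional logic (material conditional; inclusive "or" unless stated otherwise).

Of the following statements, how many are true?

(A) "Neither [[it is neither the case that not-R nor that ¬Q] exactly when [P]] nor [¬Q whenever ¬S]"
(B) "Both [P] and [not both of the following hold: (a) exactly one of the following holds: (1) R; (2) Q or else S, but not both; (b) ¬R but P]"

(A): This is ((not R nor not Q) iff P) nor (not S -> not Q).

not R = not True = False
not Q = not True = False
not R nor not Q = False nor False = True
(not R nor not Q) iff P = True iff True = True
not S = not True = False
not Q = not True = False
not S -> not Q = False -> False = True
((not R nor not Q) iff P) nor (not S -> not Q) = True nor True = False
So (A) is false.

(B): In symbols: P and ((R xor (Q xor S)) nand (not R and P))

Q xor S = True xor True = False
R xor (Q xor S) = True xor False = True
not R = not True = False
not R and P = False and True = False
(R xor (Q xor S)) nand (not R and P) = True nand False = True
P and ((R xor (Q xor S)) nand (not R and P)) = True and True = True
Thus (B) is true.

1 of the 2 statements is true.

1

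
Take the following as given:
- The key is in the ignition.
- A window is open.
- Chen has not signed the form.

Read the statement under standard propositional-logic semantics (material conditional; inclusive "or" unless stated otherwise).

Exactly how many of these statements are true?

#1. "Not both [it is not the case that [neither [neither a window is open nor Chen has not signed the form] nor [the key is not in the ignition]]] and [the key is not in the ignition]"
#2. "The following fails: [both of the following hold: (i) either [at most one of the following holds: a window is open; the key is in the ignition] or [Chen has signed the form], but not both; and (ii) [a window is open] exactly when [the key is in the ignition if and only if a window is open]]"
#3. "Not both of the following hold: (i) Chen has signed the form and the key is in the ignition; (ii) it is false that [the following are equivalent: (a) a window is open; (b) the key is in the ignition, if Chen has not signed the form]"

3

Let Q = "a window is open" (T), R = "Chen has signed the form" (F), P = "the key is in the ignition" (T).

#1: Formalization: ¬((Q ↓ ¬R) ↓ ¬P) ↑ ¬P

¬R = ¬F = T
Q ↓ ¬R = T ↓ T = F
¬P = ¬T = F
(Q ↓ ¬R) ↓ ¬P = F ↓ F = T
¬((Q ↓ ¬R) ↓ ¬P) = ¬T = F
¬P = ¬T = F
¬((Q ↓ ¬R) ↓ ¬P) ↑ ¬P = F ↑ F = T
Hence #1 is true.

#2: This is ¬(((Q ↑ P) ⊕ R) ∧ (Q ↔ (P ↔ Q))).

Q ↑ P = T ↑ T = F
(Q ↑ P) ⊕ R = F ⊕ F = F
P ↔ Q = T ↔ T = T
Q ↔ (P ↔ Q) = T ↔ T = T
((Q ↑ P) ⊕ R) ∧ (Q ↔ (P ↔ Q)) = F ∧ T = F
¬(((Q ↑ P) ⊕ R) ∧ (Q ↔ (P ↔ Q))) = ¬F = T
Hence #2 is true.

#3: This is (R ∧ P) ↑ ¬(Q ↔ (¬R → P)).

R ∧ P = F ∧ T = F
¬R = ¬F = T
¬R → P = T → T = T
Q ↔ (¬R → P) = T ↔ T = T
¬(Q ↔ (¬R → P)) = ¬T = F
(R ∧ P) ↑ ¬(Q ↔ (¬R → P)) = F ↑ F = T
Hence #3 is true.

Count: 3.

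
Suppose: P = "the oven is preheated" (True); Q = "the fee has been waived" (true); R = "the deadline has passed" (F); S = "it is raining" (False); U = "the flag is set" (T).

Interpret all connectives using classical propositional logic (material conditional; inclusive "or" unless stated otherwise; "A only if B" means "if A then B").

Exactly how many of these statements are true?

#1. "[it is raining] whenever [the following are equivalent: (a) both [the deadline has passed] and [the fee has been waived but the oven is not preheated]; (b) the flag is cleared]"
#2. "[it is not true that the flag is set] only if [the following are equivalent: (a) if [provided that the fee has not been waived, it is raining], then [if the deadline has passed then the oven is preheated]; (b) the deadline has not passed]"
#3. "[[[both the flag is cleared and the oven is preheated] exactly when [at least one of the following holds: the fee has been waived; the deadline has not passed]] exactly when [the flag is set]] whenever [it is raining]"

2

#1: Parsed as ((R and (Q and not P)) iff not U) -> S

not P = not True = False
Q and not P = True and False = False
R and (Q and not P) = False and False = False
not U = not True = False
(R and (Q and not P)) iff not U = False iff False = True
((R and (Q and not P)) iff not U) -> S = True -> False = False
Thus #1 is false.

#2: This is not U -> (((not Q -> S) -> (R -> P)) iff not R).

not U = not True = False
not Q = not True = False
not Q -> S = False -> False = True
R -> P = False -> True = True
(not Q -> S) -> (R -> P) = True -> True = True
not R = not False = True
((not Q -> S) -> (R -> P)) iff not R = True iff True = True
not U -> (((not Q -> S) -> (R -> P)) iff not R) = False -> True = True
Thus #2 is true.

#3: In symbols: S -> (((not U and P) iff (Q or not R)) iff U)

not U = not True = False
not U and P = False and True = False
not R = not False = True
Q or not R = True or True = True
(not U and P) iff (Q or not R) = False iff True = False
((not U and P) iff (Q or not R)) iff U = False iff True = False
S -> (((not U and P) iff (Q or not R)) iff U) = False -> False = True
Thus #3 is true.

Count: 2.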